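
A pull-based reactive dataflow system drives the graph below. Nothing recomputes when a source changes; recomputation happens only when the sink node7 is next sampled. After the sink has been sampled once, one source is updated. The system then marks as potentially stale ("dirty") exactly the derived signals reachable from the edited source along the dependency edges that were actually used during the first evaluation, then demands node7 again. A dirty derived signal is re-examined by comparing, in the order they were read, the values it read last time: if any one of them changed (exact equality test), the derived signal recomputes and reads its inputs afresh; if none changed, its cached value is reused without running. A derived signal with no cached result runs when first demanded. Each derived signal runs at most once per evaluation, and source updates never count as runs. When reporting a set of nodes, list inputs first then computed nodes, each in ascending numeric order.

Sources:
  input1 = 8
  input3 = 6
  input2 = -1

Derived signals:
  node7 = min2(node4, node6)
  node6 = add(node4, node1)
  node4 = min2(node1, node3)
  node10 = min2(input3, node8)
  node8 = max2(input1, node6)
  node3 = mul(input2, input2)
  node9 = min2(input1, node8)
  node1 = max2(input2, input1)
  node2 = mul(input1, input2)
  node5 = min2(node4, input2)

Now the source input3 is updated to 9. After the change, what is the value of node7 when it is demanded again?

New value of node7: 1.
Key observation: input3 is never demanded by the output, so the edit triggers no recomputation at all.

First evaluation (everything demanded from the output):
  node1 = max2(-1, 8) = 8
  node3 = mul(-1, -1) = 1
  node4 = min2(8, 1) = 1
  node6 = add(1, 8) = 9
  node7 = min2(1, 9) = 1

Propagation after the edit:
  input3 feeds no computation that the output demands — nothing is marked dirty and nothing runs.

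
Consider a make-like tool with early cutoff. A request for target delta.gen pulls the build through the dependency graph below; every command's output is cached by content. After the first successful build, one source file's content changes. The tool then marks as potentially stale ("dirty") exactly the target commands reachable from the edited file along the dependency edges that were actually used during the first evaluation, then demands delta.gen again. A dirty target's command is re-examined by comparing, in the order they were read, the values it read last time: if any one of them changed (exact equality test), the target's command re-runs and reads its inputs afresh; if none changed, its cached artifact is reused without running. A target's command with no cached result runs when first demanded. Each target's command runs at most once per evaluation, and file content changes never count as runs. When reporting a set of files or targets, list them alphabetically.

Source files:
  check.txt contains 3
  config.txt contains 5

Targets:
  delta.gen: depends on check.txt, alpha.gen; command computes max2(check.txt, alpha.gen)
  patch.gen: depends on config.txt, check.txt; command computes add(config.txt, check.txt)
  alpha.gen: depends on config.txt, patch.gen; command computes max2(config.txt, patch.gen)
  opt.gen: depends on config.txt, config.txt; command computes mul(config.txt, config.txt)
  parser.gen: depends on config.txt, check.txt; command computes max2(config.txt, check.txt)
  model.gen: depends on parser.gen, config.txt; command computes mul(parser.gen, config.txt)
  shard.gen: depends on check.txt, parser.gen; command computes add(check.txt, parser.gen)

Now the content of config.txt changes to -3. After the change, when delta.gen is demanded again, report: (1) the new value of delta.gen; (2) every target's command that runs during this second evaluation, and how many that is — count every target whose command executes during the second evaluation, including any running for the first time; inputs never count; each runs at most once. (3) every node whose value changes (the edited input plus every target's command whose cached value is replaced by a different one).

Demanding delta.gen again yields 3.
3 target commands run: alpha.gen, delta.gen, patch.gen.
The nodes whose values change: alpha.gen, config.txt, delta.gen, patch.gen.

First demand of the output computes:
  patch.gen = add(5, 3) = 8
  alpha.gen = max2(5, 8) = 8
  delta.gen = max2(3, 8) = 8

After the edit, cleaning proceeds:
  patch.gen: a read changed (config.txt 5->-3) — executes, giving 0.
  alpha.gen: a read changed (config.txt 5->-3; patch.gen 8->0) — executes, giving 0.
  delta.gen: a read changed (alpha.gen 8->0) — executes, giving 3.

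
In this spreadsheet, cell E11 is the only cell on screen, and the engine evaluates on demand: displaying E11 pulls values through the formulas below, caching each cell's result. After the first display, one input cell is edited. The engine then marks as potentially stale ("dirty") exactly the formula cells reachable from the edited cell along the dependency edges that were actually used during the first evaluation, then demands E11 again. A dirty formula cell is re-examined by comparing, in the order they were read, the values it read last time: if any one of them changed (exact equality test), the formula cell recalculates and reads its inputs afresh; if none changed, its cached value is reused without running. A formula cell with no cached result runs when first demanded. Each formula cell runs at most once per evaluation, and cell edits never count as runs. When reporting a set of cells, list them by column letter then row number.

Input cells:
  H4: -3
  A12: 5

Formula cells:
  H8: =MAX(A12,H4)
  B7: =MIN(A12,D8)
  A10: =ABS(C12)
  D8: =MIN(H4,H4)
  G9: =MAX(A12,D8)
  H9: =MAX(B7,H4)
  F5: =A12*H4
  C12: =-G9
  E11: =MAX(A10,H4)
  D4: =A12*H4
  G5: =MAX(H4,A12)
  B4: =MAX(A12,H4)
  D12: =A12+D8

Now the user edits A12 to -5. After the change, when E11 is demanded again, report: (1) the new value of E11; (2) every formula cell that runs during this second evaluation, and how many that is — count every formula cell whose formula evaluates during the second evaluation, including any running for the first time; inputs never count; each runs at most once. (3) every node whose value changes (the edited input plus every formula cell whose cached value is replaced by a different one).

Initial pass — values computed on the first demand:
  D8 = MIN(-3, -3) = -3
  G9 = MAX(5, -3) = 5
  C12 = -(5) = -5
  A10 = ABS(-5) = 5
  E11 = MAX(5, -3) = 5

Second demand — change propagation:
  G9: re-runs because A12 5->-5; new result -3.
  C12: re-runs because G9 5->-3; new result 3.
  A10: re-runs because C12 -5->3; new result 3.
  E11: re-runs because A10 5->3; new result 3.

E11 now evaluates to 3.
Run set: A10, C12, E11, G9 (4 run).
Changed values: A10, A12, C12, E11, G9.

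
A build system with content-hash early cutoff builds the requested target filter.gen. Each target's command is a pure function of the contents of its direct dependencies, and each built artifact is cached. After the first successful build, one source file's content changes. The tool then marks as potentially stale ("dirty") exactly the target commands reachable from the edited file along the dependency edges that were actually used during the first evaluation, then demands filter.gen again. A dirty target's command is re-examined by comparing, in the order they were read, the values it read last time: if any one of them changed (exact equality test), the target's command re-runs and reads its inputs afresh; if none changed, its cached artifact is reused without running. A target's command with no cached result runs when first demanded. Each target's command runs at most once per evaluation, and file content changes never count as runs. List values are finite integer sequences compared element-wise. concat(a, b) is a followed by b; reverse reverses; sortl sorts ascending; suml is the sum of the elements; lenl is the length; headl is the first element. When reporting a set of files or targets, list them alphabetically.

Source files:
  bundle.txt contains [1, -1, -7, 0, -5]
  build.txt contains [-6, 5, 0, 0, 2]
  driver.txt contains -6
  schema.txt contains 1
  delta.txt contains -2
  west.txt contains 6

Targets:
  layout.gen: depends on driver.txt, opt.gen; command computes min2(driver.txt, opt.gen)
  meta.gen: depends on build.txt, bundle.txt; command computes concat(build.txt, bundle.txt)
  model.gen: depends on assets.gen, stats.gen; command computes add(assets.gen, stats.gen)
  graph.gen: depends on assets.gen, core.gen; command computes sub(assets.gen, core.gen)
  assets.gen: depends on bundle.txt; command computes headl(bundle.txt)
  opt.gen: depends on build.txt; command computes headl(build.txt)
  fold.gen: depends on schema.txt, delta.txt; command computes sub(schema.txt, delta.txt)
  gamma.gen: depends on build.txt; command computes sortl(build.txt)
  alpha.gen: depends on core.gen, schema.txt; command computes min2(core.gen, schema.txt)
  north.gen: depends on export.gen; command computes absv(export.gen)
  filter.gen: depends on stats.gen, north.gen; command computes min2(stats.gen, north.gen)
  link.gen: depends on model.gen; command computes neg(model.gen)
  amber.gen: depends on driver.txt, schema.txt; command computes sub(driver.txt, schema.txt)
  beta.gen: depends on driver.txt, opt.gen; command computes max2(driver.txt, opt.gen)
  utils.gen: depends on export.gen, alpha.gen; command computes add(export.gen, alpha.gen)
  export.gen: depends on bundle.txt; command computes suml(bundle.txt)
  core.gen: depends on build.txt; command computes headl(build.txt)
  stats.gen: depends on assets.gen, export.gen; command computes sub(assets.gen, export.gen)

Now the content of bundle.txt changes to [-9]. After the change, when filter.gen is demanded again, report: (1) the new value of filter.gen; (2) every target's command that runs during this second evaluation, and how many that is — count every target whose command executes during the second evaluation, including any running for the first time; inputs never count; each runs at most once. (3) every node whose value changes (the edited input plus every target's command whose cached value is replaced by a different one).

New value of filter.gen: 0.
Target commands that run: assets.gen, export.gen, filter.gen, north.gen, stats.gen — 5 in total.
Values that change: assets.gen, bundle.txt, export.gen, filter.gen, north.gen, stats.gen.

First evaluation (everything demanded from the output):
  assets.gen = headl([1, -1, -7, 0, -5]) = 1
  export.gen = suml([1, -1, -7, 0, -5]) = -12
  north.gen = absv(-12) = 12
  stats.gen = sub(1, -12) = 13
  filter.gen = min2(13, 12) = 12

Propagation after the edit:
  assets.gen: runs — bundle.txt [1, -1, -7, 0, -5]->[-9]; result -9.
  export.gen: runs — bundle.txt [1, -1, -7, 0, -5]->[-9]; result -9.
  north.gen: runs — export.gen -12->-9; result 9.
  stats.gen: runs — assets.gen 1->-9; export.gen -12->-9; result 0.
  filter.gen: runs — stats.gen 13->0; north.gen 12->9; result 0.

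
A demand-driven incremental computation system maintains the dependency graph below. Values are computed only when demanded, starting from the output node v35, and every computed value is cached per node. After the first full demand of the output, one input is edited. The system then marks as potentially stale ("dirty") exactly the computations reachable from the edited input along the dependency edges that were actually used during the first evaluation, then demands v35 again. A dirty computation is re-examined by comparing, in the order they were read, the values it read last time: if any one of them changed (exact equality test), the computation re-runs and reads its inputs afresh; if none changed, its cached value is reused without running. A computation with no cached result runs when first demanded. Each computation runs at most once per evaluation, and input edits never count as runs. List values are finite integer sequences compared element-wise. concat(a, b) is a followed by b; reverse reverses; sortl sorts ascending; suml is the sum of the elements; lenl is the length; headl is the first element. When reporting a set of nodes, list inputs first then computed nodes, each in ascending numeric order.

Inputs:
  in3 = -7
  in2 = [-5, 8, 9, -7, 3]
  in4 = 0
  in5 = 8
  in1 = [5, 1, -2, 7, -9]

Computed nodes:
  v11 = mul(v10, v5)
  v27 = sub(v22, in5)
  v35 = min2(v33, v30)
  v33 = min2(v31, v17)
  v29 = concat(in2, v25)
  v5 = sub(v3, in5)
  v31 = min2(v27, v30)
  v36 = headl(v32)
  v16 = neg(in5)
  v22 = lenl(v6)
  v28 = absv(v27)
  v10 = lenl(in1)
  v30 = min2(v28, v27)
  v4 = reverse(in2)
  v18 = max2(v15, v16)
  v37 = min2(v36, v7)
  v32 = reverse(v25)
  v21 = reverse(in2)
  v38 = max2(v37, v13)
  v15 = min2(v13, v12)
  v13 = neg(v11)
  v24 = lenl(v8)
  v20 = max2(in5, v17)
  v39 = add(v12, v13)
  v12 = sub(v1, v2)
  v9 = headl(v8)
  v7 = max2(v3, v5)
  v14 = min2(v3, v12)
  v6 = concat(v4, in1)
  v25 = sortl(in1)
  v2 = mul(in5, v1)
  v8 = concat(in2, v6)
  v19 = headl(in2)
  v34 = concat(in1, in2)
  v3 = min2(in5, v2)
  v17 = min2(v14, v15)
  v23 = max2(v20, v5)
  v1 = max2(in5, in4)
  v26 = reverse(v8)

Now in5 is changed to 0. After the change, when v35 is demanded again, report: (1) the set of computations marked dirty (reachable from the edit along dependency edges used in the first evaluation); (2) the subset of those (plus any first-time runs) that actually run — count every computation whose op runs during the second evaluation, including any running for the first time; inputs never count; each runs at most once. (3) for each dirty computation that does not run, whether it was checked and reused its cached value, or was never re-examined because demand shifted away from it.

First evaluation (everything demanded from the output):
  v1 = max2(8, 0) = 8
  v2 = mul(8, 8) = 64
  v3 = min2(8, 64) = 8
  v4 = reverse([-5, 8, 9, -7, 3]) = [3, -7, 9, 8, -5]
  v5 = sub(8, 8) = 0
  v6 = concat([3, -7, 9, 8, -5], [5, 1, -2, 7, -9]) = [3, -7, 9, 8, -5, 5, 1, -2, 7, -9]
  v10 = lenl([5, 1, -2, 7, -9]) = 5
  v11 = mul(5, 0) = 0
  v12 = sub(8, 64) = -56
  v13 = neg(0) = 0
  v14 = min2(8, -56) = -56
  v15 = min2(0, -56) = -56
  v17 = min2(-56, -56) = -56
  v22 = lenl([3, -7, 9, 8, -5, 5, 1, -2, 7, -9]) = 10
  v27 = sub(10, 8) = 2
  v28 = absv(2) = 2
  v30 = min2(2, 2) = 2
  v31 = min2(2, 2) = 2
  v33 = min2(2, -56) = -56
  v35 = min2(-56, 2) = -56

Propagation after the edit:
  v1: runs — in5 8->0; result 0.
  v2: runs — in5 8->0; v1 8->0; result 0.
  v3: runs — in5 8->0; v2 64->0; result 0.
  v5: runs — v3 8->0; in5 8->0; result 0 (same value as before).
  v11: checked — values it read are unchanged (v10 unchanged, v5 unchanged); reused cached 0 without running.
  v12: runs — v1 8->0; v2 64->0; result 0.
  v13: checked — values it read are unchanged (v11 unchanged); reused cached 0 without running.
  v14: runs — v3 8->0; v12 -56->0; result 0.
  v15: runs — v12 -56->0; result 0.
  v17: runs — v14 -56->0; v15 -56->0; result 0.
  v27: runs — in5 8->0; result 10.
  v28: runs — v27 2->10; result 10.
  v30: runs — v28 2->10; v27 2->10; result 10.
  v31: runs — v27 2->10; v30 2->10; result 10.
  v33: runs — v31 2->10; v17 -56->0; result 0.
  v35: runs — v33 -56->0; v30 2->10; result 0.

Key observation: the cutoff stops propagation at v11 — its inputs' values are unchanged, so it reuses its cache.

Marked dirty: v1, v2, v3, v5, v11, v12, v13, v14, v15, v17, v27, v28, v30, v31, v33, v35.
Computations that run: v1, v2, v3, v5, v12, v14, v15, v17, v27, v28, v30, v31, v33, v35 — 14 in total.
Checked but reused from cache: v11, v13.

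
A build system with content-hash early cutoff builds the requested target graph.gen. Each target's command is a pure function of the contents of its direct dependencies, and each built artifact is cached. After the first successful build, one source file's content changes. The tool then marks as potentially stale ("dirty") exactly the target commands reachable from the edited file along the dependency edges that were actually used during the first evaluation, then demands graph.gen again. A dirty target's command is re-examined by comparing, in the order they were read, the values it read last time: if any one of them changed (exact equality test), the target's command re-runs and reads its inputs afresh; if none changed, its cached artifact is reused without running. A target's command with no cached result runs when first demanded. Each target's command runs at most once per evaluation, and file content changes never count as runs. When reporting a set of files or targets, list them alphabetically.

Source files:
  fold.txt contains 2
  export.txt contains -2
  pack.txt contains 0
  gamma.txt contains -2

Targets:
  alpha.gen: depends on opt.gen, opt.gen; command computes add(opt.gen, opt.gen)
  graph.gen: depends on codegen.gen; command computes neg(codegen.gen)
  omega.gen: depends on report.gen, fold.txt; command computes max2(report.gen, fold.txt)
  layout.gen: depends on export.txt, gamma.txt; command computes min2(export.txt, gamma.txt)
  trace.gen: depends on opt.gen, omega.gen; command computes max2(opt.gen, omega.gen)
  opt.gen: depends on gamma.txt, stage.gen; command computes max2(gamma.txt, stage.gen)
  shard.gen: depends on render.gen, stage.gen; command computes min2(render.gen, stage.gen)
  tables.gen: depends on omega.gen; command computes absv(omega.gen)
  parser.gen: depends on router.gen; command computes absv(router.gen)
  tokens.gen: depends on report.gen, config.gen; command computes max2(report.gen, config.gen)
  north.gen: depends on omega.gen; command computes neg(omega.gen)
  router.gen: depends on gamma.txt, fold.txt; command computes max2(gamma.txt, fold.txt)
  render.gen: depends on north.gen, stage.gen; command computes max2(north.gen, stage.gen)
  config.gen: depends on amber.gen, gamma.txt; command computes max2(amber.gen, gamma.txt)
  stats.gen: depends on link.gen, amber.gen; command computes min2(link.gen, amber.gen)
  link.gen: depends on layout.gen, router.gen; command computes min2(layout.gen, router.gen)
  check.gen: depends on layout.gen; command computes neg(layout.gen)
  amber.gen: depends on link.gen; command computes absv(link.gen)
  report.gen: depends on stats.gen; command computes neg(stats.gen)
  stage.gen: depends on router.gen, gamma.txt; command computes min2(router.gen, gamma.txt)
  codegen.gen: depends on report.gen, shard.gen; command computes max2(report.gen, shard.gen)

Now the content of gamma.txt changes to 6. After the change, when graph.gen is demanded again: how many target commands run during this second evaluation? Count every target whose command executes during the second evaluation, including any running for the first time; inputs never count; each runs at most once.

First evaluation (everything demanded from the output):
  layout.gen = min2(-2, -2) = -2
  router.gen = max2(-2, 2) = 2
  link.gen = min2(-2, 2) = -2
  amber.gen = absv(-2) = 2
  stage.gen = min2(2, -2) = -2
  stats.gen = min2(-2, 2) = -2
  report.gen = neg(-2) = 2
  omega.gen = max2(2, 2) = 2
  north.gen = neg(2) = -2
  render.gen = max2(-2, -2) = -2
  shard.gen = min2(-2, -2) = -2
  codegen.gen = max2(2, -2) = 2
  graph.gen = neg(2) = -2

Propagation after the edit:
  layout.gen: runs — gamma.txt -2->6; result -2 (same value as before).
  router.gen: runs — gamma.txt -2->6; result 6.
  link.gen: runs — router.gen 2->6; result -2 (same value as before).
  amber.gen: checked — values it read are unchanged (link.gen unchanged); reused cached 2 without running.
  stage.gen: runs — router.gen 2->6; gamma.txt -2->6; result 6.
  stats.gen: checked — values it read are unchanged (link.gen unchanged, amber.gen unchanged); reused cached -2 without running.
  report.gen: checked — values it read are unchanged (stats.gen unchanged); reused cached 2 without running.
  omega.gen: checked — values it read are unchanged (report.gen unchanged, fold.txt unchanged); reused cached 2 without running.
  north.gen: checked — values it read are unchanged (omega.gen unchanged); reused cached -2 without running.
  render.gen: runs — stage.gen -2->6; result 6.
  shard.gen: runs — render.gen -2->6; stage.gen -2->6; result 6.
  codegen.gen: runs — shard.gen -2->6; result 6.
  graph.gen: runs — codegen.gen 2->6; result -6.

Key observation: the cutoff stops propagation at amber.gen — its inputs' values are unchanged, so it reuses its cache.

Target commands that run: codegen.gen, graph.gen, layout.gen, link.gen, render.gen, router.gen, shard.gen, stage.gen — 8 in total.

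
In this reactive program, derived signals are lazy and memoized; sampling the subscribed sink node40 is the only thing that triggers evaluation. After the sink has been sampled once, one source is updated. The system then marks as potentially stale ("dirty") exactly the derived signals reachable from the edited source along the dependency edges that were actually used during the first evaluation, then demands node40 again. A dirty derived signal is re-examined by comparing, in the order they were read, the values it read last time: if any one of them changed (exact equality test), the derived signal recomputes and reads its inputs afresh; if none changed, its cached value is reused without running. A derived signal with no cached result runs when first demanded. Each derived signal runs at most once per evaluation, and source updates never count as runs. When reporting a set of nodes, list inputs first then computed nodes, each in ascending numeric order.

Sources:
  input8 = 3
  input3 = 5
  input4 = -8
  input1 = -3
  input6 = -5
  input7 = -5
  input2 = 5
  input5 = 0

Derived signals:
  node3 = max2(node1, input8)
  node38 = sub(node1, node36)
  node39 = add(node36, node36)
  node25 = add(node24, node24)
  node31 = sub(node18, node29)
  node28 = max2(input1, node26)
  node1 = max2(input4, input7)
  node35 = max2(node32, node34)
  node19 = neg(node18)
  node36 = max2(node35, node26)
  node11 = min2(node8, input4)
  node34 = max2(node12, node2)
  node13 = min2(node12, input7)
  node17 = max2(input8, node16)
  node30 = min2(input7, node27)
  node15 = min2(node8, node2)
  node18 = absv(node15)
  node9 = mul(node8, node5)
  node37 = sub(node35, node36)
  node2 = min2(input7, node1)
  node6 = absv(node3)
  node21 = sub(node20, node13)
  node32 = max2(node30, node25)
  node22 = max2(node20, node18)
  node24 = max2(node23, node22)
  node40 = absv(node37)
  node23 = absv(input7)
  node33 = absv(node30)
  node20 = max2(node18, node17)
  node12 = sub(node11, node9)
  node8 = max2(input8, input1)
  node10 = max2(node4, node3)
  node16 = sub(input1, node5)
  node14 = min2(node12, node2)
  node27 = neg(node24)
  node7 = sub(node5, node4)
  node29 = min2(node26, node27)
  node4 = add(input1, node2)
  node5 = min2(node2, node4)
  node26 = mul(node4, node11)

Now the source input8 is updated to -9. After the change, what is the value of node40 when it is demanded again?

Demanding node40 again yields 54.
Note where the cutoff bites: node18 is checked, finds nothing changed, and keeps its cache.

First demand of the output computes:
  node1 = max2(-8, -5) = -5
  node2 = min2(-5, -5) = -5
  node4 = add(-3, -5) = -8
  node5 = min2(-5, -8) = -8
  node8 = max2(3, -3) = 3
  node9 = mul(3, -8) = -24
  node11 = min2(3, -8) = -8
  node12 = sub(-8, -24) = 16
  node15 = min2(3, -5) = -5
  node16 = sub(-3, -8) = 5
  node17 = max2(3, 5) = 5
  node18 = absv(-5) = 5
  node20 = max2(5, 5) = 5
  node22 = max2(5, 5) = 5
  node23 = absv(-5) = 5
  node24 = max2(5, 5) = 5
  node25 = add(5, 5) = 10
  node26 = mul(-8, -8) = 64
  node27 = neg(5) = -5
  node30 = min2(-5, -5) = -5
  node32 = max2(-5, 10) = 10
  node34 = max2(16, -5) = 16
  node35 = max2(10, 16) = 16
  node36 = max2(16, 64) = 64
  node37 = sub(16, 64) = -48
  node40 = absv(-48) = 48

After the edit, cleaning proceeds:
  node8: a read changed (input8 3->-9) — executes, giving -3.
  node9: a read changed (node8 3->-3) — executes, giving 24.
  node11: a read changed (node8 3->-3) — executes, giving -8 — identical to its old value.
  node12: a read changed (node9 -24->24) — executes, giving -32.
  node15: a read changed (node8 3->-3) — executes, giving -5 — identical to its old value.
  node17: a read changed (input8 3->-9) — executes, giving 5 — identical to its old value.
  node18: dirty, but its reads are unchanged (node15 unchanged); cached 5 stands.
  node20: dirty, but its reads are unchanged (node18 unchanged, node17 unchanged); cached 5 stands.
  node22: dirty, but its reads are unchanged (node20 unchanged, node18 unchanged); cached 5 stands.
  node24: dirty, but its reads are unchanged (node23 unchanged, node22 unchanged); cached 5 stands.
  node25: dirty, but its reads are unchanged (node24 unchanged, node24 unchanged); cached 10 stands.
  node26: dirty, but its reads are unchanged (node4 unchanged, node11 unchanged); cached 64 stands.
  node27: dirty, but its reads are unchanged (node24 unchanged); cached -5 stands.
  node30: dirty, but its reads are unchanged (input7 unchanged, node27 unchanged); cached -5 stands.
  node32: dirty, but its reads are unchanged (node30 unchanged, node25 unchanged); cached 10 stands.
  node34: a read changed (node12 16->-32) — executes, giving -5.
  node35: a read changed (node34 16->-5) — executes, giving 10.
  node36: a read changed (node35 16->10) — executes, giving 64 — identical to its old value.
  node37: a read changed (node35 16->10) — executes, giving -54.
  node40: a read changed (node37 -48->-54) — executes, giving 54.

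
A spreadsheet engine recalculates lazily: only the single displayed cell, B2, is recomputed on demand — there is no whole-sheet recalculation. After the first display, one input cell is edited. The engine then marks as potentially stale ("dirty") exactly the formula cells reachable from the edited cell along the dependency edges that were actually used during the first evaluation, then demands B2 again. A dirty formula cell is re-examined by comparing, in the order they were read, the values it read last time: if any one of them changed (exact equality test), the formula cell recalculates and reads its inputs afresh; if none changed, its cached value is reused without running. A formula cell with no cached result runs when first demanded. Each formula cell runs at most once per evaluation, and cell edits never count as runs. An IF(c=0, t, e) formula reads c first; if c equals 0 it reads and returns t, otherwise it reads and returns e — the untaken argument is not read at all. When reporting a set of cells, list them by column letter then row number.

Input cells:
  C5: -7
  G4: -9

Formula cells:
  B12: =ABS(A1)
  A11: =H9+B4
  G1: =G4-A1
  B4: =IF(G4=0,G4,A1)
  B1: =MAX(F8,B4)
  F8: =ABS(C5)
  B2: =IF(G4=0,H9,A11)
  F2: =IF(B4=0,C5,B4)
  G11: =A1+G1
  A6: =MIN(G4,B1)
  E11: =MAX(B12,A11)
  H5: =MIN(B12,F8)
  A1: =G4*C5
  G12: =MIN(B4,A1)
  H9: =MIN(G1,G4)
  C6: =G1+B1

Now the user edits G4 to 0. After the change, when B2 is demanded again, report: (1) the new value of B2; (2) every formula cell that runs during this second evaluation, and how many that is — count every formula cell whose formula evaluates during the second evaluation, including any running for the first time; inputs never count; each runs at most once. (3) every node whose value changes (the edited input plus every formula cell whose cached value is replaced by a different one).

First evaluation (everything demanded from the output):
  A1 = -9 * -7 = 63
  B4 = IF(G4=0: G4=-9 -> else branch A1) = 63
  G1 = -9 - 63 = -72
  H9 = MIN(-72, -9) = -72
  A11 = -72 + 63 = -9
  B2 = IF(G4=0: G4=-9 -> else branch A11) = -9

Propagation after the edit:
  A1: runs — G4 -9->0; result 0.
  B4: marked dirty but never re-examined — demand shifted away from it.
  G1: runs — G4 -9->0; A1 63->0; result 0.
  H9: runs — G1 -72->0; G4 -9->0; result 0.
  A11: marked dirty but never re-examined — demand shifted away from it.
  B2: runs — G4 -9->0; result 0.

Key observation: a condition flipped, so demand moved to the other branch — A11, B4 are never re-examined.

New value of B2: 0.
Formula cells that run: A1, B2, G1, H9 — 4 in total.
Values that change: A1, B2, G1, G4, H9.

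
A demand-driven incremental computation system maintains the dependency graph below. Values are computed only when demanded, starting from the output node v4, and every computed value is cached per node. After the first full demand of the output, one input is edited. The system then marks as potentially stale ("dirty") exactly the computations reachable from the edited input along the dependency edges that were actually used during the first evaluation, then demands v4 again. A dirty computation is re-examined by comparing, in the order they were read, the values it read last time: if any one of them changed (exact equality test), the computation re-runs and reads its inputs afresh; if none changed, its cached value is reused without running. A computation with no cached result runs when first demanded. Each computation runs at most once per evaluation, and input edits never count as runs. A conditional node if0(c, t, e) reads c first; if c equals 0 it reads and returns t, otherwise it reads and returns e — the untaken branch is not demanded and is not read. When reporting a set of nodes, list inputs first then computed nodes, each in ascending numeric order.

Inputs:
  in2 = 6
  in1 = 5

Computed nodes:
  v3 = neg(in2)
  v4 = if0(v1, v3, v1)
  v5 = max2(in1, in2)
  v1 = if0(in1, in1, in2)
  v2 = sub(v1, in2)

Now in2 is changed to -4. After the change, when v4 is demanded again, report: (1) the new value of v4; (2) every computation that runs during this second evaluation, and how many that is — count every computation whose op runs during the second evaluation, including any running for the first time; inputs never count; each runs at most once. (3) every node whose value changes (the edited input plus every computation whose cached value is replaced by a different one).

New value of v4: -4.
Computations that run: v1, v4 — 2 in total.
Values that change: in2, v1, v4.

First evaluation (everything demanded from the output):
  v1 = if0(in1=5 -> else branch in2) = 6
  v4 = if0(v1=6 -> else branch v1) = 6

Propagation after the edit:
  v1: runs — in2 6->-4; result -4.
  v4: runs — v1 6->-4; v1 6->-4; result -4.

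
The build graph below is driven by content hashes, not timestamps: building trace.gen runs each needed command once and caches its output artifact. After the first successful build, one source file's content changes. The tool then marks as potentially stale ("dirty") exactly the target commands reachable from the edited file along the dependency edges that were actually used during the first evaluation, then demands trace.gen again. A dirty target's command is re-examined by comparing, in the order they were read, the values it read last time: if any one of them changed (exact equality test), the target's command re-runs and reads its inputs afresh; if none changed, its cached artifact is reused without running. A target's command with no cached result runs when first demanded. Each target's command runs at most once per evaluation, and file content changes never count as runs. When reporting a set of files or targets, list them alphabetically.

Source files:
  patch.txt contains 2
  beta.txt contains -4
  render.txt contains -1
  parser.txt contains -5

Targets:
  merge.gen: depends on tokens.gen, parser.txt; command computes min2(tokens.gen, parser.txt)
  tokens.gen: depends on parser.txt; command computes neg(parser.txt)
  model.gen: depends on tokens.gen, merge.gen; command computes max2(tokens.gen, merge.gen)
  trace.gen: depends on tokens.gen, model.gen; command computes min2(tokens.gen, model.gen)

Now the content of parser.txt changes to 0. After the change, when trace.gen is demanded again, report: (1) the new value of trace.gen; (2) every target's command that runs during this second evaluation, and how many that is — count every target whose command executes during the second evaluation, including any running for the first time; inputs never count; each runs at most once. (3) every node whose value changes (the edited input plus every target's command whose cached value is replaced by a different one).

trace.gen now evaluates to 0.
Run set: merge.gen, model.gen, tokens.gen, trace.gen (4 run).
Changed values: merge.gen, model.gen, parser.txt, tokens.gen, trace.gen.

Initial pass — values computed on the first demand:
  tokens.gen = neg(-5) = 5
  merge.gen = min2(5, -5) = -5
  model.gen = max2(5, -5) = 5
  trace.gen = min2(5, 5) = 5

Second demand — change propagation:
  tokens.gen: re-runs because parser.txt -5->0; new result 0.
  merge.gen: re-runs because tokens.gen 5->0; parser.txt -5->0; new result 0.
  model.gen: re-runs because tokens.gen 5->0; merge.gen -5->0; new result 0.
  trace.gen: re-runs because tokens.gen 5->0; model.gen 5->0; new result 0.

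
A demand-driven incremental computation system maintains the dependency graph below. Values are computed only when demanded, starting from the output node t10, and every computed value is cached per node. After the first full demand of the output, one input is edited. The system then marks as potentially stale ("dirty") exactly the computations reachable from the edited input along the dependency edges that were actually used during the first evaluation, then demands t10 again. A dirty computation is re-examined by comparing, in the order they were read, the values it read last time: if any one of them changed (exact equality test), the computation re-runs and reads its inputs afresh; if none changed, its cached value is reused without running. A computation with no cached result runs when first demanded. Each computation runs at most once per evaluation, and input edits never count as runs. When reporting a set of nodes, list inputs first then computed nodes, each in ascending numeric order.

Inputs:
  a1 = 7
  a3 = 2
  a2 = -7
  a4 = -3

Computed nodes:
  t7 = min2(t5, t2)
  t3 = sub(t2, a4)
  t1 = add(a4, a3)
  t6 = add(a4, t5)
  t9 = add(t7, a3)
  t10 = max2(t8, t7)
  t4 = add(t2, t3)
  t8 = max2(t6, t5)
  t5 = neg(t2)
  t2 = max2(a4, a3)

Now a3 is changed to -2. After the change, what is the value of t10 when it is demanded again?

New value of t10: 2.

First evaluation (everything demanded from the output):
  t2 = max2(-3, 2) = 2
  t5 = neg(2) = -2
  t6 = add(-3, -2) = -5
  t7 = min2(-2, 2) = -2
  t8 = max2(-5, -2) = -2
  t10 = max2(-2, -2) = -2

Propagation after the edit:
  t2: runs — a3 2->-2; result -2.
  t5: runs — t2 2->-2; result 2.
  t6: runs — t5 -2->2; result -1.
  t7: runs — t5 -2->2; t2 2->-2; result -2 (same value as before).
  t8: runs — t6 -5->-1; t5 -2->2; result 2.
  t10: runs — t8 -2->2; result 2.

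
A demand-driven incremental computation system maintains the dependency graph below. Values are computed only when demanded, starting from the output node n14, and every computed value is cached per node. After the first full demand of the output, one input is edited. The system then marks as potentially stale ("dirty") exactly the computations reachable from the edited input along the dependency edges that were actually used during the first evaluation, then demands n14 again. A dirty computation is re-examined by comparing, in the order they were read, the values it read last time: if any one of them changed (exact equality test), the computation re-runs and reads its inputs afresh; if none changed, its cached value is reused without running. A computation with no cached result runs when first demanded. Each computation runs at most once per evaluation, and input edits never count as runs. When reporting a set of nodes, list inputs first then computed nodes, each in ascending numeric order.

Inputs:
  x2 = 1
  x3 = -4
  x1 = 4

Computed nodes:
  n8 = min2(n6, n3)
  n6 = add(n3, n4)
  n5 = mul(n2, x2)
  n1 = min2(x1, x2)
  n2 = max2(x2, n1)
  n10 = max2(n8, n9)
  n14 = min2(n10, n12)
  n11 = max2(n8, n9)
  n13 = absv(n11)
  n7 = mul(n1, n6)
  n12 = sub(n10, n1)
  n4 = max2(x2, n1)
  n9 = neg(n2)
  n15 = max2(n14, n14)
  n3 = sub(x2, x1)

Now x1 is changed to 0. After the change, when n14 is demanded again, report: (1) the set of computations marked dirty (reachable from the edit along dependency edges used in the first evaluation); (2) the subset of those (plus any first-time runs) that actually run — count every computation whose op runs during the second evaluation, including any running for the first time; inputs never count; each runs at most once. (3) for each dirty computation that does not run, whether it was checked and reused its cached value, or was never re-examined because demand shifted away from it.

Marked dirty: n1, n2, n3, n4, n6, n8, n9, n10, n12, n14.
Computations that run: n1, n2, n3, n4, n6, n8, n10, n12, n14 — 9 in total.
Checked but reused from cache: n9.
Key observation: the cutoff stops propagation at n9 — its inputs' values are unchanged, so it reuses its cache.

First evaluation (everything demanded from the output):
  n1 = min2(4, 1) = 1
  n2 = max2(1, 1) = 1
  n3 = sub(1, 4) = -3
  n4 = max2(1, 1) = 1
  n6 = add(-3, 1) = -2
  n8 = min2(-2, -3) = -3
  n9 = neg(1) = -1
  n10 = max2(-3, -1) = -1
  n12 = sub(-1, 1) = -2
  n14 = min2(-1, -2) = -2

Propagation after the edit:
  n1: runs — x1 4->0; result 0.
  n2: runs — n1 1->0; result 1 (same value as before).
  n3: runs — x1 4->0; result 1.
  n4: runs — n1 1->0; result 1 (same value as before).
  n6: runs — n3 -3->1; result 2.
  n8: runs — n6 -2->2; n3 -3->1; result 1.
  n9: checked — values it read are unchanged (n2 unchanged); reused cached -1 without running.
  n10: runs — n8 -3->1; result 1.
  n12: runs — n10 -1->1; n1 1->0; result 1.
  n14: runs — n10 -1->1; n12 -2->1; result 1.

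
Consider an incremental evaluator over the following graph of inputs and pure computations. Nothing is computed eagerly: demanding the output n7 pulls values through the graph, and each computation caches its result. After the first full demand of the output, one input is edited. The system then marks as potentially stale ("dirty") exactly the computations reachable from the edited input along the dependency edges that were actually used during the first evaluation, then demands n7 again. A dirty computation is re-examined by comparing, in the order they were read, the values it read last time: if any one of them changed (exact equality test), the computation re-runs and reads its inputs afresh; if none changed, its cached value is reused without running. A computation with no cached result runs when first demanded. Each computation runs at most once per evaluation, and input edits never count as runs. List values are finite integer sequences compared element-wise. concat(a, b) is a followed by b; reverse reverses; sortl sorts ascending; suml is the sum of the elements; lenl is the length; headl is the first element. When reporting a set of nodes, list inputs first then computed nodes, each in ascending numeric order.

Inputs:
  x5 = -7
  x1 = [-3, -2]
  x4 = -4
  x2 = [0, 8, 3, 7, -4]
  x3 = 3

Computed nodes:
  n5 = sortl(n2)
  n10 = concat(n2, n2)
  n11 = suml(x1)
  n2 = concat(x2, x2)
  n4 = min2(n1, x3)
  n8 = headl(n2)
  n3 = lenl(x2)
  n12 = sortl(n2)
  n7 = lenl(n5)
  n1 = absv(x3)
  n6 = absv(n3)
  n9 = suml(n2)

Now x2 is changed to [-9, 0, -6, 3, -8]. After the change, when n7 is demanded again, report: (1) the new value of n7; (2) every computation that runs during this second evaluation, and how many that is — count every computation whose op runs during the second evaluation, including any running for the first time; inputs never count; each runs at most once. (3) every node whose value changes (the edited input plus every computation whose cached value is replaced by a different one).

Initial pass — values computed on the first demand:
  n2 = concat([0, 8, 3, 7, -4], [0, 8, 3, 7, -4]) = [0, 8, 3, 7, -4, 0, 8, 3, 7, -4]
  n5 = sortl([0, 8, 3, 7, -4, 0, 8, 3, 7, -4]) = [-4, -4, 0, 0, 3, 3, 7, 7, 8, 8]
  n7 = lenl([-4, -4, 0, 0, 3, 3, 7, 7, 8, 8]) = 10

Second demand — change propagation:
  n2: re-runs because x2 [0, 8, 3, 7, -4]->[-9, 0, -6, 3, -8]; x2 [0, 8, 3, 7, -4]->[-9, 0, -6, 3, -8]; new result [-9, 0, -6, 3, -8, -9, 0, -6, 3, -8].
  n5: re-runs because n2 [0, 8, 3, 7, -4, 0, 8, 3, 7, -4]->[-9, 0, -6, 3, -8, -9, 0, -6, 3, -8]; new result [-9, -9, -8, -8, -6, -6, 0, 0, 3, 3].
  n7: re-runs because n5 [-4, -4, 0, 0, 3, 3, 7, 7, 8, 8]->[-9, -9, -8, -8, -6, -6, 0, 0, 3, 3]; new result 10 (unchanged).

n7 now evaluates to 10.
Run set: n2, n5, n7 (3 run).
Changed values: x2, n2, n5.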